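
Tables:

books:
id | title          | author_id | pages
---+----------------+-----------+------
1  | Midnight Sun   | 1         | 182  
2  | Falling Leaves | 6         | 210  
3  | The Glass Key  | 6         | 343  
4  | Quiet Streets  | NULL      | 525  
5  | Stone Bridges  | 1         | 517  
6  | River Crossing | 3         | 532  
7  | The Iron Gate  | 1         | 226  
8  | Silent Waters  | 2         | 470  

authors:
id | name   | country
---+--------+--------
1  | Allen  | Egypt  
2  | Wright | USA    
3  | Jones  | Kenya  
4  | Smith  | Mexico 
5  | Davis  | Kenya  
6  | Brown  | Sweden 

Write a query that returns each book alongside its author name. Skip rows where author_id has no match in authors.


INNER JOIN keeps only books rows whose author_id matches an id in authors. Walk through each book:
  - book 1 (Midnight Sun): author_id=1 -> matches Allen
  - book 2 (Falling Leaves): author_id=6 -> matches Brown
  - book 3 (The Glass Key): author_id=6 -> matches Brown
  - book 4 (Quiet Streets): author_id=NULL, no match -> dropped
  - book 5 (Stone Bridges): author_id=1 -> matches Allen
  - book 6 (River Crossing): author_id=3 -> matches Jones
  - book 7 (The Iron Gate): author_id=1 -> matches Allen
  - book 8 (Silent Waters): author_id=2 -> matches Wright
So 1 of 8 rows is dropped.

SQL:
SELECT a.title, b.name AS author
FROM books a
INNER JOIN authors b ON a.author_id = b.id

Result:
title          | author
---------------+-------
Midnight Sun   | Allen 
Falling Leaves | Brown 
The Glass Key  | Brown 
Stone Bridges  | Allen 
River Crossing | Jones 
The Iron Gate  | Allen 
Silent Waters  | Wright


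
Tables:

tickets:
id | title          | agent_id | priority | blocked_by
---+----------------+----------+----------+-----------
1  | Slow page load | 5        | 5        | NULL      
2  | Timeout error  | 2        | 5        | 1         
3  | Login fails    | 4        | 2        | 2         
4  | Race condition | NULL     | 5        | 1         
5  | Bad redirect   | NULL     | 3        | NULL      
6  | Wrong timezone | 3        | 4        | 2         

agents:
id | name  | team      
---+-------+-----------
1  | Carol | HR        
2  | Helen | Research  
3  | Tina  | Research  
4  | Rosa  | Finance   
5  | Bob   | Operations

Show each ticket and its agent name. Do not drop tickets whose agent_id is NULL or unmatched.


LEFT JOIN keeps every row from tickets (the left table); where agent_id has no match in agents, the agent columns become NULL. Walk through each ticket:
  - ticket 1 (Slow page load): agent_id=5 -> matches Bob
  - ticket 2 (Timeout error): agent_id=2 -> matches Helen
  - ticket 3 (Login fails): agent_id=4 -> matches Rosa
  - ticket 4 (Race condition): agent_id=NULL, no match -> kept with NULL
  - ticket 5 (Bad redirect): agent_id=NULL, no match -> kept with NULL
  - ticket 6 (Wrong timezone): agent_id=3 -> matches Tina
All 6 rows appear; 2 have NULL agent.

SQL:
SELECT a.title, b.name AS agent
FROM tickets a
LEFT JOIN agents b ON a.agent_id = b.id

Result:
title          | agent
---------------+------
Slow page load | Bob  
Timeout error  | Helen
Login fails    | Rosa 
Race condition | NULL 
Bad redirect   | NULL 
Wrong timezone | Tina 


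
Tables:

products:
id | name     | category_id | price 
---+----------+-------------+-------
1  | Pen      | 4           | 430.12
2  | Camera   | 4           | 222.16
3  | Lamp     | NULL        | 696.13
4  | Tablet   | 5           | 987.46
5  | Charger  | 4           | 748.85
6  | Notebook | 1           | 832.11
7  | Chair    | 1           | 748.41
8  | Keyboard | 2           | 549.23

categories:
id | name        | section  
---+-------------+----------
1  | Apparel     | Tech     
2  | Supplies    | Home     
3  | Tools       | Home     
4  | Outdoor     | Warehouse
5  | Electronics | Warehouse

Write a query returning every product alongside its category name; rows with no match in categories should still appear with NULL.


LEFT JOIN keeps every row from products (the left table); where category_id has no match in categories, the category columns become NULL. Walk through each product:
  - product 1 (Pen): category_id=4 -> matches Outdoor
  - product 2 (Camera): category_id=4 -> matches Outdoor
  - product 3 (Lamp): category_id=NULL, no match -> kept with NULL
  - product 4 (Tablet): category_id=5 -> matches Electronics
  - product 5 (Charger): category_id=4 -> matches Outdoor
  - product 6 (Notebook): category_id=1 -> matches Apparel
  - product 7 (Chair): category_id=1 -> matches Apparel
  - product 8 (Keyboard): category_id=2 -> matches Supplies
All 8 rows appear; 1 has NULL category.

SQL:
SELECT a.name, b.name AS category
FROM products a
LEFT JOIN categories b ON a.category_id = b.id

Result:
name     | category   
---------+------------
Pen      | Outdoor    
Camera   | Outdoor    
Lamp     | NULL       
Tablet   | Electronics
Charger  | Outdoor    
Notebook | Apparel    
Chair    | Apparel    
Keyboard | Supplies   


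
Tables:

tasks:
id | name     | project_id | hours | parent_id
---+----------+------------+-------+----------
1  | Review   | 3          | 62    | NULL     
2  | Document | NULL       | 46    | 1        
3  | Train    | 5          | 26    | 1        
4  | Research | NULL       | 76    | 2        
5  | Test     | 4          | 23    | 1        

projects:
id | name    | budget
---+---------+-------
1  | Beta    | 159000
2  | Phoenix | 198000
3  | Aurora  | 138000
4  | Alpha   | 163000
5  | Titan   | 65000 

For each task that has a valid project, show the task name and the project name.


INNER JOIN keeps only tasks rows whose project_id matches an id in projects. Walk through each task:
  - task 1 (Review): project_id=3 -> matches Aurora
  - task 2 (Document): project_id=NULL, no match -> dropped
  - task 3 (Train): project_id=5 -> matches Titan
  - task 4 (Research): project_id=NULL, no match -> dropped
  - task 5 (Test): project_id=4 -> matches Alpha
So 2 of 5 rows are dropped.

SQL:
SELECT a.name, b.name AS project
FROM tasks a
INNER JOIN projects b ON a.project_id = b.id

Result:
name   | project
-------+--------
Review | Aurora 
Train  | Titan  
Test   | Alpha  


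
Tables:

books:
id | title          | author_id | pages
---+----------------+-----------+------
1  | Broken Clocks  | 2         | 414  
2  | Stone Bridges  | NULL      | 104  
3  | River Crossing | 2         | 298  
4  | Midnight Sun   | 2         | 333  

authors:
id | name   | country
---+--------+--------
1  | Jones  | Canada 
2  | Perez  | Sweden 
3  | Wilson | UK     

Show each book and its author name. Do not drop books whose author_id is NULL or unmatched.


LEFT JOIN keeps every row from books (the left table); where author_id has no match in authors, the author columns become NULL. Walk through each book:
  - book 1 (Broken Clocks): author_id=2 -> matches Perez
  - book 2 (Stone Bridges): author_id=NULL, no match -> kept with NULL
  - book 3 (River Crossing): author_id=2 -> matches Perez
  - book 4 (Midnight Sun): author_id=2 -> matches Perez
All 4 rows appear; 1 has NULL author.

SQL:
SELECT a.title, b.name AS author
FROM books a
LEFT JOIN authors b ON a.author_id = b.id

Result:
title          | author
---------------+-------
Broken Clocks  | Perez 
Stone Bridges  | NULL  
River Crossing | Perez 
Midnight Sun   | Perez 


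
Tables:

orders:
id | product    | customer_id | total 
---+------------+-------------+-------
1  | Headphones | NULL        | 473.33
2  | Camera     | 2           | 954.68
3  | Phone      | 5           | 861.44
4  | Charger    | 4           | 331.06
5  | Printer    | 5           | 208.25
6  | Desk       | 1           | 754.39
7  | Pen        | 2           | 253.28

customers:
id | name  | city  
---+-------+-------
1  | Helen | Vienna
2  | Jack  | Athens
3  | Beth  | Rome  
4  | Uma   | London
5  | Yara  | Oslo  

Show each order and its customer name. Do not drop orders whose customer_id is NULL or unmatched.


LEFT JOIN keeps every row from orders (the left table); where customer_id has no match in customers, the customer columns become NULL. Walk through each order:
  - order 1 (Headphones): customer_id=NULL, no match -> kept with NULL
  - order 2 (Camera): customer_id=2 -> matches Jack
  - order 3 (Phone): customer_id=5 -> matches Yara
  - order 4 (Charger): customer_id=4 -> matches Uma
  - order 5 (Printer): customer_id=5 -> matches Yara
  - order 6 (Desk): customer_id=1 -> matches Helen
  - order 7 (Pen): customer_id=2 -> matches Jack
All 7 rows appear; 1 has NULL customer.

SQL:
SELECT a.product, b.name AS customer
FROM orders a
LEFT JOIN customers b ON a.customer_id = b.id

Result:
product    | customer
-----------+---------
Headphones | NULL    
Camera     | Jack    
Phone      | Yara    
Charger    | Uma     
Printer    | Yara    
Desk       | Helen   
Pen        | Jack    


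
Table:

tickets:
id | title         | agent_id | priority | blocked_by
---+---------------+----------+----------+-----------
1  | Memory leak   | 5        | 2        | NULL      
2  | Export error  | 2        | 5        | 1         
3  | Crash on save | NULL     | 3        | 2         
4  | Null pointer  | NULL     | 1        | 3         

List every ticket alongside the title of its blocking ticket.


This is a self-join: tickets is joined to a second copy of itself, matching each row's blocked_by to another row's id. Use LEFT JOIN so rows with blocked_by=NULL are kept.
  - ticket 1 (Memory leak): blocked_by=NULL -> NULL
  - ticket 2 (Export error): blocked_by=1 -> Memory leak
  - ticket 3 (Crash on save): blocked_by=2 -> Export error
  - ticket 4 (Null pointer): blocked_by=3 -> Crash on save

SQL:
SELECT a.title AS item, b.title AS blocked_by
FROM tickets a
LEFT JOIN tickets b ON a.blocked_by = b.id

Result:
item          | blocked_by   
--------------+--------------
Memory leak   | NULL         
Export error  | Memory leak  
Crash on save | Export error 
Null pointer  | Crash on save


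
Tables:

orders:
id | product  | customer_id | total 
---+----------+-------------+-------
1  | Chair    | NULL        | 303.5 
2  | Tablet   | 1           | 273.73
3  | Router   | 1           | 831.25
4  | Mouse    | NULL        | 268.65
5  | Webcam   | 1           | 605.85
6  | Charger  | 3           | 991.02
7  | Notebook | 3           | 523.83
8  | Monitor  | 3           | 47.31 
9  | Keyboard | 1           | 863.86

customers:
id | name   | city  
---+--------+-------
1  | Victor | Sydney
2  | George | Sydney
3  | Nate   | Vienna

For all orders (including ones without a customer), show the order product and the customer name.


LEFT JOIN keeps every row from orders (the left table); where customer_id has no match in customers, the customer columns become NULL. Walk through each order:
  - order 1 (Chair): customer_id=NULL, no match -> kept with NULL
  - order 2 (Tablet): customer_id=1 -> matches Victor
  - order 3 (Router): customer_id=1 -> matches Victor
  - order 4 (Mouse): customer_id=NULL, no match -> kept with NULL
  - order 5 (Webcam): customer_id=1 -> matches Victor
  - order 6 (Charger): customer_id=3 -> matches Nate
  - order 7 (Notebook): customer_id=3 -> matches Nate
  - order 8 (Monitor): customer_id=3 -> matches Nate
  - order 9 (Keyboard): customer_id=1 -> matches Victor
All 9 rows appear; 2 have NULL customer.

SQL:
SELECT a.product, b.name AS customer
FROM orders a
LEFT JOIN customers b ON a.customer_id = b.id

Result:
product  | customer
---------+---------
Chair    | NULL    
Tablet   | Victor  
Router   | Victor  
Mouse    | NULL    
Webcam   | Victor  
Charger  | Nate    
Notebook | Nate    
Monitor  | Nate    
Keyboard | Victor  


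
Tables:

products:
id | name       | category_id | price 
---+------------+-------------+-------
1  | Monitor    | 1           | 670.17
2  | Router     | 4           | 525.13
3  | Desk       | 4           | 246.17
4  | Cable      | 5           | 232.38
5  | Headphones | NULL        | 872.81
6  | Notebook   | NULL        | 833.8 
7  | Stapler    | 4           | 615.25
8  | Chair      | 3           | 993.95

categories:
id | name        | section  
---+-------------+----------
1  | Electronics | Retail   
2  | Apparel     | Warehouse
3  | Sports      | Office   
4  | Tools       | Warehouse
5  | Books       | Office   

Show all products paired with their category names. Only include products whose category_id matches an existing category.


INNER JOIN keeps only products rows whose category_id matches an id in categories. Walk through each product:
  - product 1 (Monitor): category_id=1 -> matches Electronics
  - product 2 (Router): category_id=4 -> matches Tools
  - product 3 (Desk): category_id=4 -> matches Tools
  - product 4 (Cable): category_id=5 -> matches Books
  - product 5 (Headphones): category_id=NULL, no match -> dropped
  - product 6 (Notebook): category_id=NULL, no match -> dropped
  - product 7 (Stapler): category_id=4 -> matches Tools
  - product 8 (Chair): category_id=3 -> matches Sports
So 2 of 8 rows are dropped.

SQL:
SELECT a.name, b.name AS category
FROM products a
INNER JOIN categories b ON a.category_id = b.id

Result:
name    | category   
--------+------------
Monitor | Electronics
Router  | Tools      
Desk    | Tools      
Cable   | Books      
Stapler | Tools      
Chair   | Sports     


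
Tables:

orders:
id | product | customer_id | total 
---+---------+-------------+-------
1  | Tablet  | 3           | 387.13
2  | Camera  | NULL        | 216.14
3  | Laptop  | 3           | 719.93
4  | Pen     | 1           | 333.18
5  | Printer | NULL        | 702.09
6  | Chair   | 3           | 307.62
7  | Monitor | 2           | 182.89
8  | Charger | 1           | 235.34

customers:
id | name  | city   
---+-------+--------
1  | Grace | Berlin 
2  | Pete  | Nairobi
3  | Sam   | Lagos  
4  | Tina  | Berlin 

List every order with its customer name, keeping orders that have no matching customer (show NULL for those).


LEFT JOIN keeps every row from orders (the left table); where customer_id has no match in customers, the customer columns become NULL. Walk through each order:
  - order 1 (Tablet): customer_id=3 -> matches Sam
  - order 2 (Camera): customer_id=NULL, no match -> kept with NULL
  - order 3 (Laptop): customer_id=3 -> matches Sam
  - order 4 (Pen): customer_id=1 -> matches Grace
  - order 5 (Printer): customer_id=NULL, no match -> kept with NULL
  - order 6 (Chair): customer_id=3 -> matches Sam
  - order 7 (Monitor): customer_id=2 -> matches Pete
  - order 8 (Charger): customer_id=1 -> matches Grace
All 8 rows appear; 2 have NULL customer.

SQL:
SELECT a.product, b.name AS customer
FROM orders a
LEFT JOIN customers b ON a.customer_id = b.id

Result:
product | customer
--------+---------
Tablet  | Sam     
Camera  | NULL    
Laptop  | Sam     
Pen     | Grace   
Printer | NULL    
Chair   | Sam     
Monitor | Pete    
Charger | Grace   


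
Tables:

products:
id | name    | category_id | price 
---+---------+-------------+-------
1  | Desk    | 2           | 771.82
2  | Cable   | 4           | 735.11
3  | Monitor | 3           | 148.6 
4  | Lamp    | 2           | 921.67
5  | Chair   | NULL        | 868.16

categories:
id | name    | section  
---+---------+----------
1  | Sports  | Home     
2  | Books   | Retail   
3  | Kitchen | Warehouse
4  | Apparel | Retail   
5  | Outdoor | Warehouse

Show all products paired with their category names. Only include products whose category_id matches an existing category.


INNER JOIN keeps only products rows whose category_id matches an id in categories. Walk through each product:
  - product 1 (Desk): category_id=2 -> matches Books
  - product 2 (Cable): category_id=4 -> matches Apparel
  - product 3 (Monitor): category_id=3 -> matches Kitchen
  - product 4 (Lamp): category_id=2 -> matches Books
  - product 5 (Chair): category_id=NULL, no match -> dropped
So 1 of 5 rows is dropped.

SQL:
SELECT a.name, b.name AS category
FROM products a
INNER JOIN categories b ON a.category_id = b.id

Result:
name    | category
--------+---------
Desk    | Books   
Cable   | Apparel 
Monitor | Kitchen 
Lamp    | Books   


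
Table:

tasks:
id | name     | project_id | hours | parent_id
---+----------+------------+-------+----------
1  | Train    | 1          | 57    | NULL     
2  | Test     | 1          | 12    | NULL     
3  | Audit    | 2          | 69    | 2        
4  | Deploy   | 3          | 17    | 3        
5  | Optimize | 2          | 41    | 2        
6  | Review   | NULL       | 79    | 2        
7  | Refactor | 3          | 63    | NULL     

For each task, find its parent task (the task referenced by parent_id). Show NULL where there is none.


This is a self-join: tasks is joined to a second copy of itself, matching each row's parent_id to another row's id. Use LEFT JOIN so rows with parent_id=NULL are kept.
  - task 1 (Train): parent_id=NULL -> NULL
  - task 2 (Test): parent_id=NULL -> NULL
  - task 3 (Audit): parent_id=2 -> Test
  - task 4 (Deploy): parent_id=3 -> Audit
  - task 5 (Optimize): parent_id=2 -> Test
  - task 6 (Review): parent_id=2 -> Test
  - task 7 (Refactor): parent_id=NULL -> NULL

SQL:
SELECT a.name AS item, b.name AS parent
FROM tasks a
LEFT JOIN tasks b ON a.parent_id = b.id

Result:
item     | parent
---------+-------
Train    | NULL  
Test     | NULL  
Audit    | Test  
Deploy   | Audit 
Optimize | Test  
Review   | Test  
Refactor | NULL  


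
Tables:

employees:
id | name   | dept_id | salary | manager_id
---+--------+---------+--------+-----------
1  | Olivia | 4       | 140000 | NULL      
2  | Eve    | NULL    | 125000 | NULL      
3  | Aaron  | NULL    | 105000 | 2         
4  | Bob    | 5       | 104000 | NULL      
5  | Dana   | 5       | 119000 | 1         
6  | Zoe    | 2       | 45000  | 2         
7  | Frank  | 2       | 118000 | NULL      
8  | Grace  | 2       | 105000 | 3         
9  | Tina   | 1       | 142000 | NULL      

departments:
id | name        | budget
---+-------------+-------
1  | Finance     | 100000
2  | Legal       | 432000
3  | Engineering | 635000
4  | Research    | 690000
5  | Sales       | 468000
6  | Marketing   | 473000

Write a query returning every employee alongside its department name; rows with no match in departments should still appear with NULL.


LEFT JOIN keeps every row from employees (the left table); where dept_id has no match in departments, the department columns become NULL. Walk through each employee:
  - employee 1 (Olivia): dept_id=4 -> matches Research
  - employee 2 (Eve): dept_id=NULL, no match -> kept with NULL
  - employee 3 (Aaron): dept_id=NULL, no match -> kept with NULL
  - employee 4 (Bob): dept_id=5 -> matches Sales
  - employee 5 (Dana): dept_id=5 -> matches Sales
  - employee 6 (Zoe): dept_id=2 -> matches Legal
  - employee 7 (Frank): dept_id=2 -> matches Legal
  - employee 8 (Grace): dept_id=2 -> matches Legal
  - employee 9 (Tina): dept_id=1 -> matches Finance
All 9 rows appear; 2 have NULL department.

SQL:
SELECT a.name, b.name AS department
FROM employees a
LEFT JOIN departments b ON a.dept_id = b.id

Result:
name   | department
-------+-----------
Olivia | Research  
Eve    | NULL      
Aaron  | NULL      
Bob    | Sales     
Dana   | Sales     
Zoe    | Legal     
Frank  | Legal     
Grace  | Legal     
Tina   | Finance   


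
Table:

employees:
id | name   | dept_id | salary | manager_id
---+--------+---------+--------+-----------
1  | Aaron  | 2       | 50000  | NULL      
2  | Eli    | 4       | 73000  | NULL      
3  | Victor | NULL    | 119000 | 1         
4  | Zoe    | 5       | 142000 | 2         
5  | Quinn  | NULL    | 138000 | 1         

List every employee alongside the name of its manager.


This is a self-join: employees is joined to a second copy of itself, matching each row's manager_id to another row's id. Use LEFT JOIN so rows with manager_id=NULL are kept.
  - employee 1 (Aaron): manager_id=NULL -> NULL
  - employee 2 (Eli): manager_id=NULL -> NULL
  - employee 3 (Victor): manager_id=1 -> Aaron
  - employee 4 (Zoe): manager_id=2 -> Eli
  - employee 5 (Quinn): manager_id=1 -> Aaron

SQL:
SELECT a.name AS item, b.name AS manager
FROM employees a
LEFT JOIN employees b ON a.manager_id = b.id

Result:
item   | manager
-------+--------
Aaron  | NULL   
Eli    | NULL   
Victor | Aaron  
Zoe    | Eli    
Quinn  | Aaron  


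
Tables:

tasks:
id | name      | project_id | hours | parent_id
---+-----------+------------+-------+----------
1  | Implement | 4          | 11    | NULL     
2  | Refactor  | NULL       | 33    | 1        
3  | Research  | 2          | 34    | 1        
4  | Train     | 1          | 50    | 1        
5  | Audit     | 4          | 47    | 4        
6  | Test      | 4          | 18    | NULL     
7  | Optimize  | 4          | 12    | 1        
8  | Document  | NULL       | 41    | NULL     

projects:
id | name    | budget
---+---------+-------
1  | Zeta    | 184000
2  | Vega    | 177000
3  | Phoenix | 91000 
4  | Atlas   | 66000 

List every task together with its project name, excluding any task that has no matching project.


INNER JOIN keeps only tasks rows whose project_id matches an id in projects. Walk through each task:
  - task 1 (Implement): project_id=4 -> matches Atlas
  - task 2 (Refactor): project_id=NULL, no match -> dropped
  - task 3 (Research): project_id=2 -> matches Vega
  - task 4 (Train): project_id=1 -> matches Zeta
  - task 5 (Audit): project_id=4 -> matches Atlas
  - task 6 (Test): project_id=4 -> matches Atlas
  - task 7 (Optimize): project_id=4 -> matches Atlas
  - task 8 (Document): project_id=NULL, no match -> dropped
So 2 of 8 rows are dropped.

SQL:
SELECT a.name, b.name AS project
FROM tasks a
INNER JOIN projects b ON a.project_id = b.id

Result:
name      | project
----------+--------
Implement | Atlas  
Research  | Vega   
Train     | Zeta   
Audit     | Atlas  
Test      | Atlas  
Optimize  | Atlas  


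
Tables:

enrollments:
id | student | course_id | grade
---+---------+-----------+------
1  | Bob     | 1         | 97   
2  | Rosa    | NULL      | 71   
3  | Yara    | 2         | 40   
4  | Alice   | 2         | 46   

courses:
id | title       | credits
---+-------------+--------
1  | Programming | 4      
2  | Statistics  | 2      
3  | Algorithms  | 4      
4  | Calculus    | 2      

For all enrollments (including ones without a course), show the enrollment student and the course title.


LEFT JOIN keeps every row from enrollments (the left table); where course_id has no match in courses, the course columns become NULL. Walk through each enrollment:
  - enrollment 1 (Bob): course_id=1 -> matches Programming
  - enrollment 2 (Rosa): course_id=NULL, no match -> kept with NULL
  - enrollment 3 (Yara): course_id=2 -> matches Statistics
  - enrollment 4 (Alice): course_id=2 -> matches Statistics
All 4 rows appear; 1 has NULL course.

SQL:
SELECT a.student, b.title AS course
FROM enrollments a
LEFT JOIN courses b ON a.course_id = b.id

Result:
student | course     
--------+------------
Bob     | Programming
Rosa    | NULL       
Yara    | Statistics 
Alice   | Statistics 


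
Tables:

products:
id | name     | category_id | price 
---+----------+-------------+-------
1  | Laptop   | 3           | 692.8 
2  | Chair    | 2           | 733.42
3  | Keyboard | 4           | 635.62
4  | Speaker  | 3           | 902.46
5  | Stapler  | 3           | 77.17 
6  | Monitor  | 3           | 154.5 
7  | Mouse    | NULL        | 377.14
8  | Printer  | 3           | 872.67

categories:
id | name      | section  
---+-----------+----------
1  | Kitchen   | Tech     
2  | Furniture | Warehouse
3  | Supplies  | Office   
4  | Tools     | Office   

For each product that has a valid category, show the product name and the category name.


INNER JOIN keeps only products rows whose category_id matches an id in categories. Walk through each product:
  - product 1 (Laptop): category_id=3 -> matches Supplies
  - product 2 (Chair): category_id=2 -> matches Furniture
  - product 3 (Keyboard): category_id=4 -> matches Tools
  - product 4 (Speaker): category_id=3 -> matches Supplies
  - product 5 (Stapler): category_id=3 -> matches Supplies
  - product 6 (Monitor): category_id=3 -> matches Supplies
  - product 7 (Mouse): category_id=NULL, no match -> dropped
  - product 8 (Printer): category_id=3 -> matches Supplies
So 1 of 8 rows is dropped.

SQL:
SELECT a.name, b.name AS category
FROM products a
INNER JOIN categories b ON a.category_id = b.id

Result:
name     | category 
---------+----------
Laptop   | Supplies 
Chair    | Furniture
Keyboard | Tools    
Speaker  | Supplies 
Stapler  | Supplies 
Monitor  | Supplies 
Printer  | Supplies 


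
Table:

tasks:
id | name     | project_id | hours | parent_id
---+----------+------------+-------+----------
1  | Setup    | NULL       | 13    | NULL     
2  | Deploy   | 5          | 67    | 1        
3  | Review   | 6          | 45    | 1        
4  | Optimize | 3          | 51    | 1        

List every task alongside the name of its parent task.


This is a self-join: tasks is joined to a second copy of itself, matching each row's parent_id to another row's id. Use LEFT JOIN so rows with parent_id=NULL are kept.
  - task 1 (Setup): parent_id=NULL -> NULL
  - task 2 (Deploy): parent_id=1 -> Setup
  - task 3 (Review): parent_id=1 -> Setup
  - task 4 (Optimize): parent_id=1 -> Setup

SQL:
SELECT a.name AS item, b.name AS parent
FROM tasks a
LEFT JOIN tasks b ON a.parent_id = b.id

Result:
item     | parent
---------+-------
Setup    | NULL  
Deploy   | Setup 
Review   | Setup 
Optimize | Setup 


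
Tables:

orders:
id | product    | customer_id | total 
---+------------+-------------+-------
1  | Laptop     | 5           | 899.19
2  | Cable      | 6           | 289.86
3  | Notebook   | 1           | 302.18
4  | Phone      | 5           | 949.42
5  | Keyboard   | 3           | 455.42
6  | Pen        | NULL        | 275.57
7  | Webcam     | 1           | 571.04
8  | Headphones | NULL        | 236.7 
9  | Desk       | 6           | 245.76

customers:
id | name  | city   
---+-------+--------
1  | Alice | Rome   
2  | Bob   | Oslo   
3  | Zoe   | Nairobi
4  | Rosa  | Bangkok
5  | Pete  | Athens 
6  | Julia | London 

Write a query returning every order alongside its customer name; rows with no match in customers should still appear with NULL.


LEFT JOIN keeps every row from orders (the left table); where customer_id has no match in customers, the customer columns become NULL. Walk through each order:
  - order 1 (Laptop): customer_id=5 -> matches Pete
  - order 2 (Cable): customer_id=6 -> matches Julia
  - order 3 (Notebook): customer_id=1 -> matches Alice
  - order 4 (Phone): customer_id=5 -> matches Pete
  - order 5 (Keyboard): customer_id=3 -> matches Zoe
  - order 6 (Pen): customer_id=NULL, no match -> kept with NULL
  - order 7 (Webcam): customer_id=1 -> matches Alice
  - order 8 (Headphones): customer_id=NULL, no match -> kept with NULL
  - order 9 (Desk): customer_id=6 -> matches Julia
All 9 rows appear; 2 have NULL customer.

SQL:
SELECT a.product, b.name AS customer
FROM orders a
LEFT JOIN customers b ON a.customer_id = b.id

Result:
product    | customer
-----------+---------
Laptop     | Pete    
Cable      | Julia   
Notebook   | Alice   
Phone      | Pete    
Keyboard   | Zoe     
Pen        | NULL    
Webcam     | Alice   
Headphones | NULL    
Desk       | Julia   


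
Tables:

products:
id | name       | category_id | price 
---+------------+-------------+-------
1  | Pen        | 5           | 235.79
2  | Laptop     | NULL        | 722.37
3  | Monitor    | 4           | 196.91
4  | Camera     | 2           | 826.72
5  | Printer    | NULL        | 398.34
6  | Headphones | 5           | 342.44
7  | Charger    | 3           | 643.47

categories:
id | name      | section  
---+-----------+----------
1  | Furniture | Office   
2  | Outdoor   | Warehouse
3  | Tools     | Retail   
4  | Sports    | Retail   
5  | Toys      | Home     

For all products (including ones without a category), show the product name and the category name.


LEFT JOIN keeps every row from products (the left table); where category_id has no match in categories, the category columns become NULL. Walk through each product:
  - product 1 (Pen): category_id=5 -> matches Toys
  - product 2 (Laptop): category_id=NULL, no match -> kept with NULL
  - product 3 (Monitor): category_id=4 -> matches Sports
  - product 4 (Camera): category_id=2 -> matches Outdoor
  - product 5 (Printer): category_id=NULL, no match -> kept with NULL
  - product 6 (Headphones): category_id=5 -> matches Toys
  - product 7 (Charger): category_id=3 -> matches Tools
All 7 rows appear; 2 have NULL category.

SQL:
SELECT a.name, b.name AS category
FROM products a
LEFT JOIN categories b ON a.category_id = b.id

Result:
name       | category
-----------+---------
Pen        | Toys    
Laptop     | NULL    
Monitor    | Sports  
Camera     | Outdoor 
Printer    | NULL    
Headphones | Toys    
Charger    | Tools   


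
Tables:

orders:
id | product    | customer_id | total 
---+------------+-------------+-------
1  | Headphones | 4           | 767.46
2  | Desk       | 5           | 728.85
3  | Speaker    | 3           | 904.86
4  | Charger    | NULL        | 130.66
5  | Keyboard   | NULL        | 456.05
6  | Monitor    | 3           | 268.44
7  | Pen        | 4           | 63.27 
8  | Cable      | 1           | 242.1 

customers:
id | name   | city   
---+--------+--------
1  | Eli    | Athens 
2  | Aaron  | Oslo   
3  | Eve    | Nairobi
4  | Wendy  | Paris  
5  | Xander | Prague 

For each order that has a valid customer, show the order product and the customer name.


INNER JOIN keeps only orders rows whose customer_id matches an id in customers. Walk through each order:
  - order 1 (Headphones): customer_id=4 -> matches Wendy
  - order 2 (Desk): customer_id=5 -> matches Xander
  - order 3 (Speaker): customer_id=3 -> matches Eve
  - order 4 (Charger): customer_id=NULL, no match -> dropped
  - order 5 (Keyboard): customer_id=NULL, no match -> dropped
  - order 6 (Monitor): customer_id=3 -> matches Eve
  - order 7 (Pen): customer_id=4 -> matches Wendy
  - order 8 (Cable): customer_id=1 -> matches Eli
So 2 of 8 rows are dropped.

SQL:
SELECT a.product, b.name AS customer
FROM orders a
INNER JOIN customers b ON a.customer_id = b.id

Result:
product    | customer
-----------+---------
Headphones | Wendy   
Desk       | Xander  
Speaker    | Eve     
Monitor    | Eve     
Pen        | Wendy   
Cable      | Eli     


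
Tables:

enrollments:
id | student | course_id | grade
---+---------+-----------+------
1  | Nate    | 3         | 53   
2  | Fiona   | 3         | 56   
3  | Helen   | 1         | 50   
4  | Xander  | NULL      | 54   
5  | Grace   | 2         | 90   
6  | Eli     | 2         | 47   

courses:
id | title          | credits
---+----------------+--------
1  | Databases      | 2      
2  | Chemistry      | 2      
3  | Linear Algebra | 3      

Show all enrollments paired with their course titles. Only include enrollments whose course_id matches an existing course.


INNER JOIN keeps only enrollments rows whose course_id matches an id in courses. Walk through each enrollment:
  - enrollment 1 (Nate): course_id=3 -> matches Linear Algebra
  - enrollment 2 (Fiona): course_id=3 -> matches Linear Algebra
  - enrollment 3 (Helen): course_id=1 -> matches Databases
  - enrollment 4 (Xander): course_id=NULL, no match -> dropped
  - enrollment 5 (Grace): course_id=2 -> matches Chemistry
  - enrollment 6 (Eli): course_id=2 -> matches Chemistry
So 1 of 6 rows is dropped.

SQL:
SELECT a.student, b.title AS course
FROM enrollments a
INNER JOIN courses b ON a.course_id = b.id

Result:
student | course        
--------+---------------
Nate    | Linear Algebra
Fiona   | Linear Algebra
Helen   | Databases     
Grace   | Chemistry     
Eli     | Chemistry     


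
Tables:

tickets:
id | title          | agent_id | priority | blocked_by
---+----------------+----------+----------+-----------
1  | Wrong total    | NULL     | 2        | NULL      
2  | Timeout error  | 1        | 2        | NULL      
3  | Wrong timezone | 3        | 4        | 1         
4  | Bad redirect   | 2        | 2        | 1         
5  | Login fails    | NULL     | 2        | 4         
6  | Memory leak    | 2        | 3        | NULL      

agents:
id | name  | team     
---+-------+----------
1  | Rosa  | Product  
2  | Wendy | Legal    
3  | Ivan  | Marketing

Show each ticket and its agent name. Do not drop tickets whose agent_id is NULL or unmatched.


LEFT JOIN keeps every row from tickets (the left table); where agent_id has no match in agents, the agent columns become NULL. Walk through each ticket:
  - ticket 1 (Wrong total): agent_id=NULL, no match -> kept with NULL
  - ticket 2 (Timeout error): agent_id=1 -> matches Rosa
  - ticket 3 (Wrong timezone): agent_id=3 -> matches Ivan
  - ticket 4 (Bad redirect): agent_id=2 -> matches Wendy
  - ticket 5 (Login fails): agent_id=NULL, no match -> kept with NULL
  - ticket 6 (Memory leak): agent_id=2 -> matches Wendy
All 6 rows appear; 2 have NULL agent.

SQL:
SELECT a.title, b.name AS agent
FROM tickets a
LEFT JOIN agents b ON a.agent_id = b.id

Result:
title          | agent
---------------+------
Wrong total    | NULL 
Timeout error  | Rosa 
Wrong timezone | Ivan 
Bad redirect   | Wendy
Login fails    | NULL 
Memory leak    | Wendy


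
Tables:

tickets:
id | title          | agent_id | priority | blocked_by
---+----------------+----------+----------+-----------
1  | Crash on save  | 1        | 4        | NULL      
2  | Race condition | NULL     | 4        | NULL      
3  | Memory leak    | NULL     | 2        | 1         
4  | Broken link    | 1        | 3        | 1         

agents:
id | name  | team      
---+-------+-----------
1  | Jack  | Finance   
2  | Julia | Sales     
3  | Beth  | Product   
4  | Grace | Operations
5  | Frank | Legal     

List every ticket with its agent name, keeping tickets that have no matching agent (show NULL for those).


LEFT JOIN keeps every row from tickets (the left table); where agent_id has no match in agents, the agent columns become NULL. Walk through each ticket:
  - ticket 1 (Crash on save): agent_id=1 -> matches Jack
  - ticket 2 (Race condition): agent_id=NULL, no match -> kept with NULL
  - ticket 3 (Memory leak): agent_id=NULL, no match -> kept with NULL
  - ticket 4 (Broken link): agent_id=1 -> matches Jack
All 4 rows appear; 2 have NULL agent.

SQL:
SELECT a.title, b.name AS agent
FROM tickets a
LEFT JOIN agents b ON a.agent_id = b.id

Result:
title          | agent
---------------+------
Crash on save  | Jack 
Race condition | NULL 
Memory leak    | NULL 
Broken link    | Jack 


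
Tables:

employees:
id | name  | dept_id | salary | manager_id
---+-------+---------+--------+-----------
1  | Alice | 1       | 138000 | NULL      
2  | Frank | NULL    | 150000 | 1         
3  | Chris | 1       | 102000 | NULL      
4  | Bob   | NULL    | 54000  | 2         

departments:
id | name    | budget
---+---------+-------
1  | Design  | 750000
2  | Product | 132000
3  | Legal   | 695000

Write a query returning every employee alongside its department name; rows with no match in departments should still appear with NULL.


LEFT JOIN keeps every row from employees (the left table); where dept_id has no match in departments, the department columns become NULL. Walk through each employee:
  - employee 1 (Alice): dept_id=1 -> matches Design
  - employee 2 (Frank): dept_id=NULL, no match -> kept with NULL
  - employee 3 (Chris): dept_id=1 -> matches Design
  - employee 4 (Bob): dept_id=NULL, no match -> kept with NULL
All 4 rows appear; 2 have NULL department.

SQL:
SELECT a.name, b.name AS department
FROM employees a
LEFT JOIN departments b ON a.dept_id = b.id

Result:
name  | department
------+-----------
Alice | Design    
Frank | NULL      
Chris | Design    
Bob   | NULL      


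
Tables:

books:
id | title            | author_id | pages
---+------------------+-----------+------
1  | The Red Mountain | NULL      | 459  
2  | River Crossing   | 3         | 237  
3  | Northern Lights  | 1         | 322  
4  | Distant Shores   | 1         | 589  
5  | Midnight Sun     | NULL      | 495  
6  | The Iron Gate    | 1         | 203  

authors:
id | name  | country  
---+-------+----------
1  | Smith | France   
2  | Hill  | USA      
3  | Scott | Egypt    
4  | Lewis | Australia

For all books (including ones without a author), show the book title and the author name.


LEFT JOIN keeps every row from books (the left table); where author_id has no match in authors, the author columns become NULL. Walk through each book:
  - book 1 (The Red Mountain): author_id=NULL, no match -> kept with NULL
  - book 2 (River Crossing): author_id=3 -> matches Scott
  - book 3 (Northern Lights): author_id=1 -> matches Smith
  - book 4 (Distant Shores): author_id=1 -> matches Smith
  - book 5 (Midnight Sun): author_id=NULL, no match -> kept with NULL
  - book 6 (The Iron Gate): author_id=1 -> matches Smith
All 6 rows appear; 2 have NULL author.

SQL:
SELECT a.title, b.name AS author
FROM books a
LEFT JOIN authors b ON a.author_id = b.id

Result:
title            | author
-----------------+-------
The Red Mountain | NULL  
River Crossing   | Scott 
Northern Lights  | Smith 
Distant Shores   | Smith 
Midnight Sun     | NULL  
The Iron Gate    | Smith 


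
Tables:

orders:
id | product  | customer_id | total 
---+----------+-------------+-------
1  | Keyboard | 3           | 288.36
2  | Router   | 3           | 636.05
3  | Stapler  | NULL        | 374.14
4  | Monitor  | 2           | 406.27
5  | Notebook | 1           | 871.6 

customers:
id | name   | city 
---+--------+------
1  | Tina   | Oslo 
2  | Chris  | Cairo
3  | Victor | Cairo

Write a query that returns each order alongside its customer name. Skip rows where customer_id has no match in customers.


INNER JOIN keeps only orders rows whose customer_id matches an id in customers. Walk through each order:
  - order 1 (Keyboard): customer_id=3 -> matches Victor
  - order 2 (Router): customer_id=3 -> matches Victor
  - order 3 (Stapler): customer_id=NULL, no match -> dropped
  - order 4 (Monitor): customer_id=2 -> matches Chris
  - order 5 (Notebook): customer_id=1 -> matches Tina
So 1 of 5 rows is dropped.

SQL:
SELECT a.product, b.name AS customer
FROM orders a
INNER JOIN customers b ON a.customer_id = b.id

Result:
product  | customer
---------+---------
Keyboard | Victor  
Router   | Victor  
Monitor  | Chris   
Notebook | Tina    


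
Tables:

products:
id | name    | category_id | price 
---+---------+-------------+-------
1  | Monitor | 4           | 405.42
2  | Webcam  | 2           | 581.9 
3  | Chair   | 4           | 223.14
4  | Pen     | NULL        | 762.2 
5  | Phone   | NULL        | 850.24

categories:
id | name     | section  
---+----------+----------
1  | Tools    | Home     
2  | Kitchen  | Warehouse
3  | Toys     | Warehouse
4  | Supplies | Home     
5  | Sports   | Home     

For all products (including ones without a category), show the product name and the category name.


LEFT JOIN keeps every row from products (the left table); where category_id has no match in categories, the category columns become NULL. Walk through each product:
  - product 1 (Monitor): category_id=4 -> matches Supplies
  - product 2 (Webcam): category_id=2 -> matches Kitchen
  - product 3 (Chair): category_id=4 -> matches Supplies
  - product 4 (Pen): category_id=NULL, no match -> kept with NULL
  - product 5 (Phone): category_id=NULL, no match -> kept with NULL
All 5 rows appear; 2 have NULL category.

SQL:
SELECT a.name, b.name AS category
FROM products a
LEFT JOIN categories b ON a.category_id = b.id

Result:
name    | category
--------+---------
Monitor | Supplies
Webcam  | Kitchen 
Chair   | Supplies
Pen     | NULL    
Phone   | NULL    


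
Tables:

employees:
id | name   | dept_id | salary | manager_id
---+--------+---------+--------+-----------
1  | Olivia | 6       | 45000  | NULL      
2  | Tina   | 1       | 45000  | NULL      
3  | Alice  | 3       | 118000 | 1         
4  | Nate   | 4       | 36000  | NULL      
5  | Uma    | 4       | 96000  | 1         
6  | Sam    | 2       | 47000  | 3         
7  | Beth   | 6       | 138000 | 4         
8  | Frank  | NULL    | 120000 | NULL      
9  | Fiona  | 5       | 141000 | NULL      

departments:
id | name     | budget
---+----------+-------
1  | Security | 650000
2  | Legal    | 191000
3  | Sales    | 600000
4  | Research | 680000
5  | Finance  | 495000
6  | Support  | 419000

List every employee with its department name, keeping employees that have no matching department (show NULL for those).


LEFT JOIN keeps every row from employees (the left table); where dept_id has no match in departments, the department columns become NULL. Walk through each employee:
  - employee 1 (Olivia): dept_id=6 -> matches Support
  - employee 2 (Tina): dept_id=1 -> matches Security
  - employee 3 (Alice): dept_id=3 -> matches Sales
  - employee 4 (Nate): dept_id=4 -> matches Research
  - employee 5 (Uma): dept_id=4 -> matches Research
  - employee 6 (Sam): dept_id=2 -> matches Legal
  - employee 7 (Beth): dept_id=6 -> matches Support
  - employee 8 (Frank): dept_id=NULL, no match -> kept with NULL
  - employee 9 (Fiona): dept_id=5 -> matches Finance
All 9 rows appear; 1 has NULL department.

SQL:
SELECT a.name, b.name AS department
FROM employees a
LEFT JOIN departments b ON a.dept_id = b.id

Result:
name   | department
-------+-----------
Olivia | Support   
Tina   | Security  
Alice  | Sales     
Nate   | Research  
Uma    | Research  
Sam    | Legal     
Beth   | Support   
Frank  | NULL      
Fiona  | Finance   
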